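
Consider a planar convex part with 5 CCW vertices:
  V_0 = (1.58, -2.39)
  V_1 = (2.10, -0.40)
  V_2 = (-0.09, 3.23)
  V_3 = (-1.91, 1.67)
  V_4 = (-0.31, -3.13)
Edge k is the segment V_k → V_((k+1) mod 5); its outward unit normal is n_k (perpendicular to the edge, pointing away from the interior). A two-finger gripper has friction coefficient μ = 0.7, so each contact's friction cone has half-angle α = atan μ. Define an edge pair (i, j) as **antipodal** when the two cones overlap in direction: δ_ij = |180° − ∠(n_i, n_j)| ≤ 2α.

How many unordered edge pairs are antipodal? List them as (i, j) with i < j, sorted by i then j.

count = 4; pairs: (0,2), (0,3), (1,3), (2,4)

α = atan 0.7 = 34.99°;  2α = 69.98°
n_0 = (+0.9675, -0.2528)
n_1 = (+0.8562, +0.5166)
n_2 = (-0.6508, +0.7593)
n_3 = (-0.9487, -0.3162)
n_4 = (+0.3646, -0.9312)
  (0,1): δ = 134.25°  ·
  (0,2): δ = 34.75°  ✓
  (0,3): δ = 33.08°  ✓
  (0,4): δ = 126.03°  ·
  (1,2): δ = 80.50°  ·
  (1,3): δ = 12.67°  ✓
  (1,4): δ = 80.28°  ·
  (2,3): δ = 112.17°  ·
  (2,4): δ = 19.22°  ✓
  (3,4): δ = 87.05°  ·
antipodal pairs: 4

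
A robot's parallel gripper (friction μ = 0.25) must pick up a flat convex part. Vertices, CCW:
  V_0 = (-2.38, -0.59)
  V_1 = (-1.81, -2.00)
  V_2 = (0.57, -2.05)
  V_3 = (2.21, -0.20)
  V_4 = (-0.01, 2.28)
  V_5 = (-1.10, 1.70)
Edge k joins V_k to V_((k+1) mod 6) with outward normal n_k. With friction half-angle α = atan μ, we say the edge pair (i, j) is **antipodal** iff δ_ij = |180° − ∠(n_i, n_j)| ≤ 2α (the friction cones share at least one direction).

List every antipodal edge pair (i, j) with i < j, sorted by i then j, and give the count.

α = atan 0.25 = 14.04°;  2α = 28.07°
n_0 = (-0.9271, -0.3748)
n_1 = (-0.0210, -0.9998)
n_2 = (+0.7483, -0.6634)
n_3 = (+0.7451, +0.6670)
n_4 = (-0.4697, +0.8828)
n_5 = (-0.8729, +0.4879)
  (0,1): δ = 113.21°  ·
  (0,2): δ = 63.57°  ·
  (0,3): δ = 19.82°  ✓
  (0,4): δ = 96.01°  ·
  (0,5): δ = 128.79°  ·
  (1,2): δ = 130.35°  ·
  (1,3): δ = 46.96°  ·
  (1,4): δ = 29.22°  ·
  (1,5): δ = 62.00°  ·
  (2,3): δ = 96.61°  ·
  (2,4): δ = 20.43°  ✓
  (2,5): δ = 12.35°  ✓
  (3,4): δ = 103.82°  ·
  (3,5): δ = 71.04°  ·
  (4,5): δ = 147.22°  ·
antipodal pairs: 3

count = 3; pairs: (0,3), (2,4), (2,5)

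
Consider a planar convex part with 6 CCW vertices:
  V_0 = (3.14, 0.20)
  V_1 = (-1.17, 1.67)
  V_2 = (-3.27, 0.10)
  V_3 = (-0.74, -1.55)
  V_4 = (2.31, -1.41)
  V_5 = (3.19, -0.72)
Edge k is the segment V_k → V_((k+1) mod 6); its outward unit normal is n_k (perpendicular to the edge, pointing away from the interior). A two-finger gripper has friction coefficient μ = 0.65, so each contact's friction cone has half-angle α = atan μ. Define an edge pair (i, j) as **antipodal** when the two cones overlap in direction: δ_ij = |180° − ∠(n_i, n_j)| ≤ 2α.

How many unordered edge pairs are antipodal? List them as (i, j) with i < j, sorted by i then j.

α = atan 0.65 = 33.02°;  2α = 66.05°
n_0 = (+0.3228, +0.9465)
n_1 = (-0.5988, +0.8009)
n_2 = (-0.5463, -0.8376)
n_3 = (+0.0459, -0.9989)
n_4 = (+0.6170, -0.7869)
n_5 = (+0.9985, +0.0543)
  (0,1): δ = 124.38°  ·
  (0,2): δ = 14.28°  ✓
  (0,3): δ = 21.46°  ✓
  (0,4): δ = 56.93°  ✓
  (0,5): δ = 111.94°  ·
  (1,2): δ = 69.89°  ·
  (1,3): δ = 34.15°  ✓
  (1,4): δ = 1.32°  ✓
  (1,5): δ = 56.33°  ✓
  (2,3): δ = 144.26°  ·
  (2,4): δ = 108.79°  ·
  (2,5): δ = 53.78°  ✓
  (3,4): δ = 144.53°  ·
  (3,5): δ = 89.52°  ·
  (4,5): δ = 124.99°  ·
antipodal pairs: 7

count = 7; pairs: (0,2), (0,3), (0,4), (1,3), (1,4), (1,5), (2,5)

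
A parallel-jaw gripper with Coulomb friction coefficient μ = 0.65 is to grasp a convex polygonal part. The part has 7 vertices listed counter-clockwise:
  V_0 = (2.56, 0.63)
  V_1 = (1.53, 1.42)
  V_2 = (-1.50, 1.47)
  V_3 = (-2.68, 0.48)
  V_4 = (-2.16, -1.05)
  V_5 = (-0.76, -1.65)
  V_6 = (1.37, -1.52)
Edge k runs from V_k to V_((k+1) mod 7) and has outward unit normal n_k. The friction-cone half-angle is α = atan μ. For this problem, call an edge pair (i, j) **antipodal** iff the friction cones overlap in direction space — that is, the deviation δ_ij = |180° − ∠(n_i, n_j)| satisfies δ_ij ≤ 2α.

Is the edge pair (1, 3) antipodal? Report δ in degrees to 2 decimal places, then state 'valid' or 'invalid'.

δ = 70.28°, invalid

α = atan 0.65 = 33.02°;  2α = 66.05°
edge 1: e_1 = (-3.03, +0.05);  n_1 = (+0.0165, +0.9999)
edge 3: e_3 = (+0.52, -1.53);  n_3 = (-0.9468, -0.3218)
∠(n_1, n_3) = 109.72°
δ = |180° − 109.72°| = 70.28°
70.28° > 2α = 66.05°  →  invalid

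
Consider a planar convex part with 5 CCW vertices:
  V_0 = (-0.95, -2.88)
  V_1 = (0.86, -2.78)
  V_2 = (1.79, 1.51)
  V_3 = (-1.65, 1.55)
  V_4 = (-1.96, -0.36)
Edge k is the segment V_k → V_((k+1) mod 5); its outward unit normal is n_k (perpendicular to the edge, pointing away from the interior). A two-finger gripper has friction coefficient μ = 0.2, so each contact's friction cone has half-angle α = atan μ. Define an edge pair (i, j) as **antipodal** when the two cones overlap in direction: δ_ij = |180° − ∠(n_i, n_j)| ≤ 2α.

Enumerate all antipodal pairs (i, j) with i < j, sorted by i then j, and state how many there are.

count = 2; pairs: (0,2), (1,3)

α = atan 0.2 = 11.31°;  2α = 22.62°
n_0 = (+0.0552, -0.9985)
n_1 = (+0.9773, -0.2119)
n_2 = (+0.0116, +0.9999)
n_3 = (-0.9871, +0.1602)
n_4 = (-0.9282, -0.3720)
  (0,1): δ = 105.39°  ·
  (0,2): δ = 3.83°  ✓
  (0,3): δ = 77.62°  ·
  (0,4): δ = 108.68°  ·
  (1,2): δ = 78.43°  ·
  (1,3): δ = 3.01°  ✓
  (1,4): δ = 34.07°  ·
  (2,3): δ = 98.55°  ·
  (2,4): δ = 67.49°  ·
  (3,4): δ = 148.94°  ·
antipodal pairs: 2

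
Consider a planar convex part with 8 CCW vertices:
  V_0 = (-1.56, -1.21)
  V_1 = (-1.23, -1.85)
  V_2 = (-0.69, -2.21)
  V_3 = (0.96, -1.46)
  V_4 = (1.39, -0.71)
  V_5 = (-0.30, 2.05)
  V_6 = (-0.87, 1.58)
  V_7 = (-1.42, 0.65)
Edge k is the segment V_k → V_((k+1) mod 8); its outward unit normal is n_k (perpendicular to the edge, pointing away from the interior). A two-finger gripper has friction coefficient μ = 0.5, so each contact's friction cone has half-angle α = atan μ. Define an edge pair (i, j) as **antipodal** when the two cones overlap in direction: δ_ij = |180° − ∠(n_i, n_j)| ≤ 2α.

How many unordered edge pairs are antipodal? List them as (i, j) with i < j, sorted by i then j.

α = atan 0.5 = 26.57°;  2α = 53.13°
n_0 = (-0.8888, -0.4583)
n_1 = (-0.5547, -0.8321)
n_2 = (+0.4138, -0.9104)
n_3 = (+0.8675, -0.4974)
n_4 = (+0.8528, +0.5222)
n_5 = (-0.6362, +0.7715)
n_6 = (-0.8607, +0.5090)
n_7 = (-0.9972, +0.0751)
  (0,1): δ = 150.97°  ·
  (0,2): δ = 92.83°  ·
  (0,3): δ = 57.10°  ·
  (0,4): δ = 4.20°  ✓
  (0,5): δ = 102.23°  ·
  (0,6): δ = 122.12°  ·
  (0,7): δ = 148.42°  ·
  (1,2): δ = 121.87°  ·
  (1,3): δ = 86.14°  ·
  (1,4): δ = 24.83°  ✓
  (1,5): δ = 73.20°  ·
  (1,6): δ = 93.09°  ·
  (1,7): δ = 119.39°  ·
  (2,3): δ = 144.27°  ·
  (2,4): δ = 82.96°  ·
  (2,5): δ = 15.06°  ✓
  (2,6): δ = 34.96°  ✓
  (2,7): δ = 61.25°  ·
  (3,4): δ = 118.69°  ·
  (3,5): δ = 20.67°  ✓
  (3,6): δ = 0.77°  ✓
  (3,7): δ = 25.52°  ✓
  (4,5): δ = 81.97°  ·
  (4,6): δ = 62.08°  ·
  (4,7): δ = 35.78°  ✓
  (5,6): δ = 160.11°  ·
  (5,7): δ = 133.81°  ·
  (6,7): δ = 153.70°  ·
antipodal pairs: 8

count = 8; pairs: (0,4), (1,4), (2,5), (2,6), (3,5), (3,6), (3,7), (4,7)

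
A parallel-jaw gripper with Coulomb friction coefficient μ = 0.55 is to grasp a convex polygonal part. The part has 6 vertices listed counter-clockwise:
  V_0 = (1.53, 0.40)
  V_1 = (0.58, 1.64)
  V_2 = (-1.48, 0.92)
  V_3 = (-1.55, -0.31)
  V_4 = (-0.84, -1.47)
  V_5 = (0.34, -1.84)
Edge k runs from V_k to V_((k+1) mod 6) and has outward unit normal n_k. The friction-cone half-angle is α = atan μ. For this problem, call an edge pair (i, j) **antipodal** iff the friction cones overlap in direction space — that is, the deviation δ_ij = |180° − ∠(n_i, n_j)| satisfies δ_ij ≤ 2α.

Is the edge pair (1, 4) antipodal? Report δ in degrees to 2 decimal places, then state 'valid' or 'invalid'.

δ = 36.67°, valid

α = atan 0.55 = 28.81°;  2α = 57.62°
edge 1: e_1 = (-2.06, -0.72);  n_1 = (-0.3299, +0.9440)
edge 4: e_4 = (+1.18, -0.37);  n_4 = (-0.2992, -0.9542)
∠(n_1, n_4) = 143.33°
δ = |180° − 143.33°| = 36.67°
36.67° ≤ 2α = 57.62°  →  valid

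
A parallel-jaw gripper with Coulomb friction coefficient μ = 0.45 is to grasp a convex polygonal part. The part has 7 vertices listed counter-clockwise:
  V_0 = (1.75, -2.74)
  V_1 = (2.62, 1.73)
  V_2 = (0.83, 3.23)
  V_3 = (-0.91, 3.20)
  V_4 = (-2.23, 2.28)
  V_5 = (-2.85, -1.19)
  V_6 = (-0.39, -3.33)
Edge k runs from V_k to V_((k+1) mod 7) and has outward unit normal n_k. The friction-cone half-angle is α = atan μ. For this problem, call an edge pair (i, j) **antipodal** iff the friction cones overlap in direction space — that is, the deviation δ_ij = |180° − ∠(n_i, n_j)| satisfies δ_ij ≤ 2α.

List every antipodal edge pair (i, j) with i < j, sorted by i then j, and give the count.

α = atan 0.45 = 24.23°;  2α = 48.46°
n_0 = (+0.9816, -0.1910)
n_1 = (+0.6423, +0.7665)
n_2 = (-0.0172, +0.9999)
n_3 = (-0.5718, +0.8204)
n_4 = (-0.9844, +0.1759)
n_5 = (-0.6563, -0.7545)
n_6 = (+0.2658, -0.9640)
  (0,1): δ = 118.95°  ·
  (0,2): δ = 78.00°  ·
  (0,3): δ = 44.11°  ✓
  (0,4): δ = 0.88°  ✓
  (0,5): δ = 59.99°  ·
  (0,6): δ = 116.43°  ·
  (1,2): δ = 139.05°  ·
  (1,3): δ = 105.16°  ·
  (1,4): δ = 60.17°  ·
  (1,5): δ = 1.06°  ✓
  (1,6): δ = 55.38°  ·
  (2,3): δ = 146.11°  ·
  (2,4): δ = 101.12°  ·
  (2,5): δ = 42.01°  ✓
  (2,6): δ = 14.43°  ✓
  (3,4): δ = 135.01°  ·
  (3,5): δ = 75.90°  ·
  (3,6): δ = 19.46°  ✓
  (4,5): δ = 120.89°  ·
  (4,6): δ = 64.46°  ·
  (5,6): δ = 123.57°  ·
antipodal pairs: 6

count = 6; pairs: (0,3), (0,4), (1,5), (2,5), (2,6), (3,6)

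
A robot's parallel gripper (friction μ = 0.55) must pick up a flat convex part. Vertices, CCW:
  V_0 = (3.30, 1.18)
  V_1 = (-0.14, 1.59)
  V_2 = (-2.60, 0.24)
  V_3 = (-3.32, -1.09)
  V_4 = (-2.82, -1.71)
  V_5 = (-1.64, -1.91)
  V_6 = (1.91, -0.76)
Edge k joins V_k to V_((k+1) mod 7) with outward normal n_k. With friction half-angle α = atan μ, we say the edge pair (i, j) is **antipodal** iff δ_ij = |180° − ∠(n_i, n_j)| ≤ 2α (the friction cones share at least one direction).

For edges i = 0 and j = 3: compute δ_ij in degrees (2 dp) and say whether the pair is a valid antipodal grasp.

δ = 44.32°, valid

α = atan 0.55 = 28.81°;  2α = 57.62°
edge 0: e_0 = (-3.44, +0.41);  n_0 = (+0.1183, +0.9930)
edge 3: e_3 = (+0.50, -0.62);  n_3 = (-0.7784, -0.6278)
∠(n_0, n_3) = 135.68°
δ = |180° − 135.68°| = 44.32°
44.32° ≤ 2α = 57.62°  →  valid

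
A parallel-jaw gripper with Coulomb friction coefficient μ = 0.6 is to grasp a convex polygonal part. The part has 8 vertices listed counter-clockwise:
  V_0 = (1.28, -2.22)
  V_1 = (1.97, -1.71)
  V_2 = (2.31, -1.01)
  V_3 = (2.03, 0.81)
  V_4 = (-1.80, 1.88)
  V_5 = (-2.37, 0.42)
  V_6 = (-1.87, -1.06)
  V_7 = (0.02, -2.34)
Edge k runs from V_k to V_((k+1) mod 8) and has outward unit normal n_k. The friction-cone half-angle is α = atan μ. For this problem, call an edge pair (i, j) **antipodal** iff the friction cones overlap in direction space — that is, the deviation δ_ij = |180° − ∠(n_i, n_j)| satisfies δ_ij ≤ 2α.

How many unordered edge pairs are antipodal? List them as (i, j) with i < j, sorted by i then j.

count = 10; pairs: (0,3), (0,4), (1,4), (1,5), (2,4), (2,5), (2,6), (3,5), (3,6), (3,7)

α = atan 0.6 = 30.96°;  2α = 61.93°
n_0 = (+0.5944, -0.8042)
n_1 = (+0.8995, -0.4369)
n_2 = (+0.9884, +0.1521)
n_3 = (+0.2691, +0.9631)
n_4 = (-0.9315, +0.3637)
n_5 = (-0.9474, -0.3201)
n_6 = (-0.5608, -0.8280)
n_7 = (+0.0948, -0.9955)
  (0,1): δ = 152.38°  ·
  (0,2): δ = 117.72°  ·
  (0,3): δ = 52.08°  ✓
  (0,4): δ = 32.20°  ✓
  (0,5): δ = 72.20°  ·
  (0,6): δ = 109.42°  ·
  (0,7): δ = 148.97°  ·
  (1,2): δ = 145.35°  ·
  (1,3): δ = 79.70°  ·
  (1,4): δ = 4.58°  ✓
  (1,5): δ = 44.57°  ✓
  (1,6): δ = 81.80°  ·
  (1,7): δ = 121.35°  ·
  (2,3): δ = 114.36°  ·
  (2,4): δ = 30.07°  ✓
  (2,5): δ = 9.92°  ✓
  (2,6): δ = 47.15°  ✓
  (2,7): δ = 86.69°  ·
  (3,4): δ = 95.72°  ·
  (3,5): δ = 55.72°  ✓
  (3,6): δ = 18.50°  ✓
  (3,7): δ = 21.05°  ✓
  (4,5): δ = 140.01°  ·
  (4,6): δ = 102.78°  ·
  (4,7): δ = 63.23°  ·
  (5,6): δ = 142.77°  ·
  (5,7): δ = 103.23°  ·
  (6,7): δ = 140.45°  ·
antipodal pairs: 10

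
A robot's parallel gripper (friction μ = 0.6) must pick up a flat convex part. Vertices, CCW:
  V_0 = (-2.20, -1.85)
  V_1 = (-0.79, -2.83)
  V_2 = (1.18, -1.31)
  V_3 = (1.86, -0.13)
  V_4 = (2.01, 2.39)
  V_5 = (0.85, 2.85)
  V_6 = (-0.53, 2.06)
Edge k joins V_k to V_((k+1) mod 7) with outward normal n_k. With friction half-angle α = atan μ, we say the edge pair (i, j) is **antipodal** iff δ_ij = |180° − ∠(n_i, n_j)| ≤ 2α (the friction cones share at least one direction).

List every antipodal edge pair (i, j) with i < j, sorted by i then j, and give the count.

count = 9; pairs: (0,3), (0,4), (1,4), (1,5), (1,6), (2,5), (2,6), (3,5), (3,6)

α = atan 0.6 = 30.96°;  2α = 61.93°
n_0 = (-0.5707, -0.8211)
n_1 = (+0.6109, -0.7917)
n_2 = (+0.8664, -0.4993)
n_3 = (+0.9982, -0.0594)
n_4 = (+0.3686, +0.9296)
n_5 = (-0.4968, +0.8679)
n_6 = (-0.9196, +0.3928)
  (0,1): δ = 107.55°  ·
  (0,2): δ = 85.15°  ·
  (0,3): δ = 58.61°  ✓
  (0,4): δ = 13.17°  ✓
  (0,5): δ = 64.59°  ·
  (0,6): δ = 101.67°  ·
  (1,2): δ = 157.61°  ·
  (1,3): δ = 131.06°  ·
  (1,4): δ = 59.28°  ✓
  (1,5): δ = 7.86°  ✓
  (1,6): δ = 29.22°  ✓
  (2,3): δ = 153.45°  ·
  (2,4): δ = 81.68°  ·
  (2,5): δ = 30.26°  ✓
  (2,6): δ = 6.83°  ✓
  (3,4): δ = 108.22°  ·
  (3,5): δ = 56.80°  ✓
  (3,6): δ = 19.72°  ✓
  (4,5): δ = 128.58°  ·
  (4,6): δ = 91.50°  ·
  (5,6): δ = 142.92°  ·
antipodal pairs: 9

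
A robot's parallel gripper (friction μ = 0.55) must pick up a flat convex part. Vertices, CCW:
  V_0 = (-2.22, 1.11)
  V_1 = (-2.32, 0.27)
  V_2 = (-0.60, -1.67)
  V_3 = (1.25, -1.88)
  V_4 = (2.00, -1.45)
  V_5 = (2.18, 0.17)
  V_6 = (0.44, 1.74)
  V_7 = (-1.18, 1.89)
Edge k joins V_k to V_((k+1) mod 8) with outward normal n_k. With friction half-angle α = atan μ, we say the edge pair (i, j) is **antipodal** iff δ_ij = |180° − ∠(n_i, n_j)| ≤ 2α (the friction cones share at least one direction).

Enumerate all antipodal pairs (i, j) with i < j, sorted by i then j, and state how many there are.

count = 12; pairs: (0,3), (0,4), (0,5), (1,4), (1,5), (1,6), (2,5), (2,6), (2,7), (3,6), (3,7), (4,7)

α = atan 0.55 = 28.81°;  2α = 57.62°
n_0 = (-0.9930, +0.1182)
n_1 = (-0.7483, -0.6634)
n_2 = (-0.1128, -0.9936)
n_3 = (+0.4974, -0.8675)
n_4 = (+0.9939, -0.1104)
n_5 = (+0.6699, +0.7424)
n_6 = (+0.0922, +0.9957)
n_7 = (-0.6000, +0.8000)
  (0,1): δ = 131.65°  ·
  (0,2): δ = 89.69°  ·
  (0,3): δ = 53.38°  ✓
  (0,4): δ = 0.45°  ✓
  (0,5): δ = 54.73°  ✓
  (0,6): δ = 91.50°  ·
  (0,7): δ = 133.66°  ·
  (1,2): δ = 138.04°  ·
  (1,3): δ = 101.73°  ·
  (1,4): δ = 47.90°  ✓
  (1,5): δ = 6.38°  ✓
  (1,6): δ = 43.15°  ✓
  (1,7): δ = 85.31°  ·
  (2,3): δ = 143.70°  ·
  (2,4): δ = 89.86°  ·
  (2,5): δ = 35.58°  ✓
  (2,6): δ = 1.19°  ✓
  (2,7): δ = 43.35°  ✓
  (3,4): δ = 126.17°  ·
  (3,5): δ = 71.89°  ·
  (3,6): δ = 35.12°  ✓
  (3,7): δ = 7.04°  ✓
  (4,5): δ = 125.72°  ·
  (4,6): δ = 88.95°  ·
  (4,7): δ = 46.79°  ✓
  (5,6): δ = 143.23°  ·
  (5,7): δ = 101.07°  ·
  (6,7): δ = 137.84°  ·
antipodal pairs: 12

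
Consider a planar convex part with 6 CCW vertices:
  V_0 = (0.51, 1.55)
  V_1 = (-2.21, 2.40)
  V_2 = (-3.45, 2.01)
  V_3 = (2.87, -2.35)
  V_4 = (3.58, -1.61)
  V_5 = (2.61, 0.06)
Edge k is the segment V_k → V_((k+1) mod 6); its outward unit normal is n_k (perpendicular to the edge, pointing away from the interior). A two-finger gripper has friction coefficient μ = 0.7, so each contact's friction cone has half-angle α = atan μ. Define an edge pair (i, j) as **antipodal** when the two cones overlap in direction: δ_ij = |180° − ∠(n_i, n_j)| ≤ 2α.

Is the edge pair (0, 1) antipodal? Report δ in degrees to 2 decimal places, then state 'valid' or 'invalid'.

α = atan 0.7 = 34.99°;  2α = 69.98°
edge 0: e_0 = (-2.72, +0.85);  n_0 = (+0.2983, +0.9545)
edge 1: e_1 = (-1.24, -0.39);  n_1 = (-0.3000, +0.9539)
∠(n_0, n_1) = 34.81°
δ = |180° − 34.81°| = 145.19°
145.19° > 2α = 69.98°  →  invalid

δ = 145.19°, invalid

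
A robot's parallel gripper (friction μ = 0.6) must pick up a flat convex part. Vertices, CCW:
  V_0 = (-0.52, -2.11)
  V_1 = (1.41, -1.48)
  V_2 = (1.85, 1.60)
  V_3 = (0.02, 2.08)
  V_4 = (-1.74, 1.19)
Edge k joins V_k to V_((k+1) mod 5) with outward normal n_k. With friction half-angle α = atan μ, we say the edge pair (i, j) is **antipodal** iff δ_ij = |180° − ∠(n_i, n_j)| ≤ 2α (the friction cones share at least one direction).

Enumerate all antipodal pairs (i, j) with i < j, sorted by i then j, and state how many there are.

α = atan 0.6 = 30.96°;  2α = 61.93°
n_0 = (+0.3103, -0.9506)
n_1 = (+0.9899, -0.1414)
n_2 = (+0.2537, +0.9673)
n_3 = (-0.4513, +0.8924)
n_4 = (-0.9380, -0.3468)
  (0,1): δ = 116.21°  ·
  (0,2): δ = 32.78°  ✓
  (0,3): δ = 8.75°  ✓
  (0,4): δ = 92.21°  ·
  (1,2): δ = 96.57°  ·
  (1,3): δ = 55.05°  ✓
  (1,4): δ = 28.42°  ✓
  (2,3): δ = 138.48°  ·
  (2,4): δ = 55.01°  ✓
  (3,4): δ = 96.54°  ·
antipodal pairs: 5

count = 5; pairs: (0,2), (0,3), (1,3), (1,4), (2,4)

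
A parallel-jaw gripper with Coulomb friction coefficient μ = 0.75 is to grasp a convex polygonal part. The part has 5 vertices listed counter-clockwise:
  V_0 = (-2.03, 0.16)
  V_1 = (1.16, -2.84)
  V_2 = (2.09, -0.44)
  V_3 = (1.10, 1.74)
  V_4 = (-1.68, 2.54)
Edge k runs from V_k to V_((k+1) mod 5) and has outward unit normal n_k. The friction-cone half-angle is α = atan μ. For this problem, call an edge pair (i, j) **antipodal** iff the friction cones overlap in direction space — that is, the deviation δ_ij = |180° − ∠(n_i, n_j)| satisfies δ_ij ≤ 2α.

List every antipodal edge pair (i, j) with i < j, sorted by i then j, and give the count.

α = atan 0.75 = 36.87°;  2α = 73.74°
n_0 = (-0.6851, -0.7285)
n_1 = (+0.9324, -0.3613)
n_2 = (+0.9105, +0.4135)
n_3 = (+0.2765, +0.9610)
n_4 = (-0.9894, +0.1455)
  (0,1): δ = 67.94°  ✓
  (0,2): δ = 22.33°  ✓
  (0,3): δ = 27.19°  ✓
  (0,4): δ = 124.88°  ·
  (1,2): δ = 134.39°  ·
  (1,3): δ = 84.87°  ·
  (1,4): δ = 12.82°  ✓
  (2,3): δ = 130.48°  ·
  (2,4): δ = 32.79°  ✓
  (3,4): δ = 82.31°  ·
antipodal pairs: 5

count = 5; pairs: (0,1), (0,2), (0,3), (1,4), (2,4)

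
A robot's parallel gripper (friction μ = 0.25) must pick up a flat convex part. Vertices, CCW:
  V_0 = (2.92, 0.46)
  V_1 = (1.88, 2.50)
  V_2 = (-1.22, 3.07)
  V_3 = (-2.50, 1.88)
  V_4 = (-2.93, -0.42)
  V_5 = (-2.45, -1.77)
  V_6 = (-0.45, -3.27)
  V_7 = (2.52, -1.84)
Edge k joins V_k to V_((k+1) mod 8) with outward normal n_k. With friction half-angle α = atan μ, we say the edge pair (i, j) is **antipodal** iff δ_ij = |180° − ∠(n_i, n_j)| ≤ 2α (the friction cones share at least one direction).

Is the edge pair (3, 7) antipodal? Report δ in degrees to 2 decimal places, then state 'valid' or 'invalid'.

α = atan 0.25 = 14.04°;  2α = 28.07°
edge 3: e_3 = (-0.43, -2.30);  n_3 = (-0.9830, +0.1838)
edge 7: e_7 = (+0.40, +2.30);  n_7 = (+0.9852, -0.1713)
∠(n_3, n_7) = 179.28°
δ = |180° − 179.28°| = 0.72°
0.72° ≤ 2α = 28.07°  →  valid

δ = 0.72°, valid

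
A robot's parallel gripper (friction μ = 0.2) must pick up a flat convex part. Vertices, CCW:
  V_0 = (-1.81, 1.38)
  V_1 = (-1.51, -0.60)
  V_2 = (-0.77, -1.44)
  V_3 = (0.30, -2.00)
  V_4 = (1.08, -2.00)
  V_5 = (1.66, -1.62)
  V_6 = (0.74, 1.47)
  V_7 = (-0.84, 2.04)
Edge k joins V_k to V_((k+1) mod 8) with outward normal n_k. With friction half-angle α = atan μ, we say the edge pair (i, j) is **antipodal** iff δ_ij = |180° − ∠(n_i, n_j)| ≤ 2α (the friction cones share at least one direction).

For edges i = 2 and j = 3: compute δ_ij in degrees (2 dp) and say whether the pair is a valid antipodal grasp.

α = atan 0.2 = 11.31°;  2α = 22.62°
edge 2: e_2 = (+1.07, -0.56);  n_2 = (-0.4637, -0.8860)
edge 3: e_3 = (+0.78, +0.00);  n_3 = (+0.0000, -1.0000)
∠(n_2, n_3) = 27.63°
δ = |180° − 27.63°| = 152.37°
152.37° > 2α = 22.62°  →  invalid

δ = 152.37°, invalid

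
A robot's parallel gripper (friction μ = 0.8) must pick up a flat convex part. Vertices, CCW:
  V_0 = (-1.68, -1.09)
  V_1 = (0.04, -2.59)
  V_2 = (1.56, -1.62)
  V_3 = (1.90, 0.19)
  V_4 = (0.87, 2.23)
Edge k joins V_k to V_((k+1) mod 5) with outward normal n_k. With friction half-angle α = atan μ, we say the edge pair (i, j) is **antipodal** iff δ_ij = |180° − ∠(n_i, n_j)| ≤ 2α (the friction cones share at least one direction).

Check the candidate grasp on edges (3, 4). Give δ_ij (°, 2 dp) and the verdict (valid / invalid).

α = atan 0.8 = 38.66°;  2α = 77.32°
edge 3: e_3 = (-1.03, +2.04);  n_3 = (+0.8927, +0.4507)
edge 4: e_4 = (-2.55, -3.32);  n_4 = (-0.7931, +0.6091)
∠(n_3, n_4) = 115.68°
δ = |180° − 115.68°| = 64.32°
64.32° ≤ 2α = 77.32°  →  valid

δ = 64.32°, valid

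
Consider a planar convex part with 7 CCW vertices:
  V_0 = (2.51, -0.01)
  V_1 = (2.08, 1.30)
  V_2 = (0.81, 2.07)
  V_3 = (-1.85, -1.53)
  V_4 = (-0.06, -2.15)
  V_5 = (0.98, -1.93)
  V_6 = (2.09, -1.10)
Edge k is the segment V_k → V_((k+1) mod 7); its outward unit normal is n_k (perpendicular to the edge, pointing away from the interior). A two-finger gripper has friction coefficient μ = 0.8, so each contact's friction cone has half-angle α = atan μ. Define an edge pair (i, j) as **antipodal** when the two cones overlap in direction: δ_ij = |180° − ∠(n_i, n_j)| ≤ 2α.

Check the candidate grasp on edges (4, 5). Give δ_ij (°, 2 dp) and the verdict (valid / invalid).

δ = 155.16°, invalid

α = atan 0.8 = 38.66°;  2α = 77.32°
edge 4: e_4 = (+1.04, +0.22);  n_4 = (+0.2070, -0.9783)
edge 5: e_5 = (+1.11, +0.83);  n_5 = (+0.5988, -0.8009)
∠(n_4, n_5) = 24.84°
δ = |180° − 24.84°| = 155.16°
155.16° > 2α = 77.32°  →  invalid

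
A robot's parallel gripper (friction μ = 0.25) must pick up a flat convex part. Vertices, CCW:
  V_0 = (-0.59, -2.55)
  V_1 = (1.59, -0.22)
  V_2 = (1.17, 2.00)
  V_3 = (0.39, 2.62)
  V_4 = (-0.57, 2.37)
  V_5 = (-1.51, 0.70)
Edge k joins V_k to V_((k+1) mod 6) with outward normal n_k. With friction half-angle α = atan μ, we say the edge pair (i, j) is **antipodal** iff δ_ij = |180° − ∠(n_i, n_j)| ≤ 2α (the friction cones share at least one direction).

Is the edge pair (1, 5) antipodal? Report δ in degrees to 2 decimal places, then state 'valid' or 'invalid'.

δ = 5.09°, valid

α = atan 0.25 = 14.04°;  2α = 28.07°
edge 1: e_1 = (-0.42, +2.22);  n_1 = (+0.9826, +0.1859)
edge 5: e_5 = (+0.92, -3.25);  n_5 = (-0.9622, -0.2724)
∠(n_1, n_5) = 174.91°
δ = |180° − 174.91°| = 5.09°
5.09° ≤ 2α = 28.07°  →  valid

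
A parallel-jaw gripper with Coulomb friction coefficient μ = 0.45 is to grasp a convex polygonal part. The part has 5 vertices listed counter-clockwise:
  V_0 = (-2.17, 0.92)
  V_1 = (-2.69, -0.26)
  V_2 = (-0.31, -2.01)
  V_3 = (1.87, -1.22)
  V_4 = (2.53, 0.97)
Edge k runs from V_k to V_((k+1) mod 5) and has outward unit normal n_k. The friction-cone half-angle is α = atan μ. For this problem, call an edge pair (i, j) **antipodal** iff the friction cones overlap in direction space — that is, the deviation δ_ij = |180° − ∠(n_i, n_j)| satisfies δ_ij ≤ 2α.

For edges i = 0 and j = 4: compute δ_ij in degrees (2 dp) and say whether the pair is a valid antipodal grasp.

α = atan 0.45 = 24.23°;  2α = 48.46°
edge 0: e_0 = (-0.52, -1.18);  n_0 = (-0.9151, +0.4033)
edge 4: e_4 = (-4.70, -0.05);  n_4 = (-0.0106, +0.9999)
∠(n_0, n_4) = 65.61°
δ = |180° − 65.61°| = 114.39°
114.39° > 2α = 48.46°  →  invalid

δ = 114.39°, invalid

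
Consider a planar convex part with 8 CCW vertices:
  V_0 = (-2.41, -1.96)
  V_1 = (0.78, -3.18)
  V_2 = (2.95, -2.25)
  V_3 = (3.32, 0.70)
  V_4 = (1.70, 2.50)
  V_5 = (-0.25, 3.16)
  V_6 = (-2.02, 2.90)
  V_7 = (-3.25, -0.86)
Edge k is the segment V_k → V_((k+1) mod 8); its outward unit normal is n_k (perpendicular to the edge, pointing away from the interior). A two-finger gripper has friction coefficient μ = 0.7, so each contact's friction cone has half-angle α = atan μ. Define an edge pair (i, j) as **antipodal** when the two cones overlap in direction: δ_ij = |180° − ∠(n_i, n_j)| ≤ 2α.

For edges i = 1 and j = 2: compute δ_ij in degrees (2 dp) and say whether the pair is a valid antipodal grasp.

δ = 120.35°, invalid

α = atan 0.7 = 34.99°;  2α = 69.98°
edge 1: e_1 = (+2.17, +0.93);  n_1 = (+0.3939, -0.9191)
edge 2: e_2 = (+0.37, +2.95);  n_2 = (+0.9922, -0.1244)
∠(n_1, n_2) = 59.65°
δ = |180° − 59.65°| = 120.35°
120.35° > 2α = 69.98°  →  invalid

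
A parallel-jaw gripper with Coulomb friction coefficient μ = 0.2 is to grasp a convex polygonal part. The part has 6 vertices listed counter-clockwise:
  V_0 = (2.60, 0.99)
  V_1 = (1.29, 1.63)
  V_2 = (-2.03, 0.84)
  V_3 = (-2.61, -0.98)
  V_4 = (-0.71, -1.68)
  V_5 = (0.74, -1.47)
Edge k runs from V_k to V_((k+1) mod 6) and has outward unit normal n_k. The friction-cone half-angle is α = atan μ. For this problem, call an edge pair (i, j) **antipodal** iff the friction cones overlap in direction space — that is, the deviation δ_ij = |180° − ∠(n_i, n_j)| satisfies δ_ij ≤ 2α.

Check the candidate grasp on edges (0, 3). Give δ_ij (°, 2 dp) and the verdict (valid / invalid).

δ = 5.81°, valid

α = atan 0.2 = 11.31°;  2α = 22.62°
edge 0: e_0 = (-1.31, +0.64);  n_0 = (+0.4390, +0.8985)
edge 3: e_3 = (+1.90, -0.70);  n_3 = (-0.3457, -0.9383)
∠(n_0, n_3) = 174.19°
δ = |180° − 174.19°| = 5.81°
5.81° ≤ 2α = 22.62°  →  valid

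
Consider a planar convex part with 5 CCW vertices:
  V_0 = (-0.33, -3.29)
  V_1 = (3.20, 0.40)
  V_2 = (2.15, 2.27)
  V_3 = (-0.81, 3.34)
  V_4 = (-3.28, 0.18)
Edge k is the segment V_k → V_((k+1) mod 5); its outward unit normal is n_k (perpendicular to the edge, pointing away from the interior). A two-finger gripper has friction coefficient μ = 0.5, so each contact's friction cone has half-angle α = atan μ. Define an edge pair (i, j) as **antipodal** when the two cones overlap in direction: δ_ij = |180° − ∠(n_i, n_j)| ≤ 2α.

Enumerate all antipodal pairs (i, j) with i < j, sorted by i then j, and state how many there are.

count = 3; pairs: (0,3), (1,4), (2,4)

α = atan 0.5 = 26.57°;  2α = 53.13°
n_0 = (+0.7226, -0.6913)
n_1 = (+0.8719, +0.4896)
n_2 = (+0.3400, +0.9404)
n_3 = (-0.7879, +0.6158)
n_4 = (-0.7619, -0.6477)
  (0,1): δ = 106.96°  ·
  (0,2): δ = 66.14°  ·
  (0,3): δ = 5.72°  ✓
  (0,4): δ = 84.10°  ·
  (1,2): δ = 139.19°  ·
  (1,3): δ = 67.33°  ·
  (1,4): δ = 11.06°  ✓
  (2,3): δ = 108.14°  ·
  (2,4): δ = 29.76°  ✓
  (3,4): δ = 101.62°  ·
antipodal pairs: 3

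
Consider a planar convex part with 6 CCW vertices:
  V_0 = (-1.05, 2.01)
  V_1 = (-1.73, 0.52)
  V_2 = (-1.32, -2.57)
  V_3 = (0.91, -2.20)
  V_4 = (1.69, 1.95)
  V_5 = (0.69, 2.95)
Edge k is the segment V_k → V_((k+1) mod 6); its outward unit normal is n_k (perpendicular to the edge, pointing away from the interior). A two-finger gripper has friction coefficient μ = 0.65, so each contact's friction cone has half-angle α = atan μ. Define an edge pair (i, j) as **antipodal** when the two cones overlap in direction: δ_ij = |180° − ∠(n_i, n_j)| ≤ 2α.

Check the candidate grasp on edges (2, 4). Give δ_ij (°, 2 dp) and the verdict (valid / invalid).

δ = 54.42°, valid

α = atan 0.65 = 33.02°;  2α = 66.05°
edge 2: e_2 = (+2.23, +0.37);  n_2 = (+0.1637, -0.9865)
edge 4: e_4 = (-1.00, +1.00);  n_4 = (+0.7071, +0.7071)
∠(n_2, n_4) = 125.58°
δ = |180° − 125.58°| = 54.42°
54.42° ≤ 2α = 66.05°  →  valid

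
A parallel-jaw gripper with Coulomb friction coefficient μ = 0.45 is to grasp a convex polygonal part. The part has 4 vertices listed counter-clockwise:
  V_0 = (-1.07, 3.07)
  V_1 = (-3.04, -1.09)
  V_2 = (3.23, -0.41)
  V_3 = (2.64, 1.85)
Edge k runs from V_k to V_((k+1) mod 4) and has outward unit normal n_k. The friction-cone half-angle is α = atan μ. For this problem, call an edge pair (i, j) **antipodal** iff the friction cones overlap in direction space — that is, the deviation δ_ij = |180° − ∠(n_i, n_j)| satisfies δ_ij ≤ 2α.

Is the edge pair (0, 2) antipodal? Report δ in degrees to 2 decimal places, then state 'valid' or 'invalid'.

δ = 39.97°, valid

α = atan 0.45 = 24.23°;  2α = 48.46°
edge 0: e_0 = (-1.97, -4.16);  n_0 = (-0.9038, +0.4280)
edge 2: e_2 = (-0.59, +2.26);  n_2 = (+0.9676, +0.2526)
∠(n_0, n_2) = 140.03°
δ = |180° − 140.03°| = 39.97°
39.97° ≤ 2α = 48.46°  →  valid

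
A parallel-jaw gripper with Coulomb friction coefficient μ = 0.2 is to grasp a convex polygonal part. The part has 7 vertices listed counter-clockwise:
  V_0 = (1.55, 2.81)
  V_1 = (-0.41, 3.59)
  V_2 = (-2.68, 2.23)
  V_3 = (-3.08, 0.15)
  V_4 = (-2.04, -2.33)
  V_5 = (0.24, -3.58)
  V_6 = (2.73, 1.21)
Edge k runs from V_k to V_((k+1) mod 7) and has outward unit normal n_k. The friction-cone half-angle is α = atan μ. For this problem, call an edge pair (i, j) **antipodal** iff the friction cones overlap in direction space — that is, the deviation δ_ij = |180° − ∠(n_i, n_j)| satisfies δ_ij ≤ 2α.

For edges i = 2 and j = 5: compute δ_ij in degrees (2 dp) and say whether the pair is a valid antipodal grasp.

δ = 16.58°, valid

α = atan 0.2 = 11.31°;  2α = 22.62°
edge 2: e_2 = (-0.40, -2.08);  n_2 = (-0.9820, +0.1888)
edge 5: e_5 = (+2.49, +4.79);  n_5 = (+0.8873, -0.4612)
∠(n_2, n_5) = 163.42°
δ = |180° − 163.42°| = 16.58°
16.58° ≤ 2α = 22.62°  →  valid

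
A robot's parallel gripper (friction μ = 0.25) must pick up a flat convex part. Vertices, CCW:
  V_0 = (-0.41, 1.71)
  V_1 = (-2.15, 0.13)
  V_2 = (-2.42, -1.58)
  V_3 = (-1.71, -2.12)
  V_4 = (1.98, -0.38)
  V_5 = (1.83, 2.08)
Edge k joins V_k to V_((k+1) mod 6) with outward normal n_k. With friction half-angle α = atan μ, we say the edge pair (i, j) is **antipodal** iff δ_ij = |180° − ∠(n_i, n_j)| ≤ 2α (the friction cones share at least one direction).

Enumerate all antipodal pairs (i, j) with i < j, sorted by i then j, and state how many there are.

α = atan 0.25 = 14.04°;  2α = 28.07°
n_0 = (-0.6722, +0.7403)
n_1 = (-0.9878, +0.1560)
n_2 = (-0.6054, -0.7959)
n_3 = (+0.4265, -0.9045)
n_4 = (+0.9981, +0.0609)
n_5 = (-0.1630, +0.9866)
  (0,1): δ = 141.21°  ·
  (0,2): δ = 79.50°  ·
  (0,3): δ = 16.99°  ✓
  (0,4): δ = 51.25°  ·
  (0,5): δ = 147.14°  ·
  (1,2): δ = 118.28°  ·
  (1,3): δ = 55.78°  ·
  (1,4): δ = 12.46°  ✓
  (1,5): δ = 108.35°  ·
  (2,3): δ = 117.50°  ·
  (2,4): δ = 49.26°  ·
  (2,5): δ = 46.63°  ·
  (3,4): δ = 111.76°  ·
  (3,5): δ = 15.87°  ✓
  (4,5): δ = 84.11°  ·
antipodal pairs: 3

count = 3; pairs: (0,3), (1,4), (3,5)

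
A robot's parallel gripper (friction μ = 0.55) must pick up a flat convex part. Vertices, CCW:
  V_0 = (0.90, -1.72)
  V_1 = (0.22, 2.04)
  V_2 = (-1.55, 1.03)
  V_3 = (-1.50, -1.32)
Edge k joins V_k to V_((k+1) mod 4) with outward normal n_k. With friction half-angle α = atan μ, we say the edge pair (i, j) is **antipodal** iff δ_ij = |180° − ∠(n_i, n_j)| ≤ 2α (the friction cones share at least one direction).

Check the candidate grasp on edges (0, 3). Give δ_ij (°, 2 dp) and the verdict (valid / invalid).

δ = 70.29°, invalid

α = atan 0.55 = 28.81°;  2α = 57.62°
edge 0: e_0 = (-0.68, +3.76);  n_0 = (+0.9840, +0.1780)
edge 3: e_3 = (+2.40, -0.40);  n_3 = (-0.1644, -0.9864)
∠(n_0, n_3) = 109.71°
δ = |180° − 109.71°| = 70.29°
70.29° > 2α = 57.62°  →  invalid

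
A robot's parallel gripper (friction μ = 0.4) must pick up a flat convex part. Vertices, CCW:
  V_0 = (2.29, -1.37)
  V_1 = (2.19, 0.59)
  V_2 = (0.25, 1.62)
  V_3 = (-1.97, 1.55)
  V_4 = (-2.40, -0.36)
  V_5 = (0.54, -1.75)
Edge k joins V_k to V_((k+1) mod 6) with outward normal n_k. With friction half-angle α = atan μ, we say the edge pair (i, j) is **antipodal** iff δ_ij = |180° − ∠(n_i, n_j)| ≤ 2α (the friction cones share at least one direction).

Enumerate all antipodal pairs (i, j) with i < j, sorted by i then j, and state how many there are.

count = 5; pairs: (0,3), (1,4), (1,5), (2,4), (2,5)

α = atan 0.4 = 21.80°;  2α = 43.60°
n_0 = (+0.9987, +0.0510)
n_1 = (+0.4689, +0.8832)
n_2 = (-0.0315, +0.9995)
n_3 = (-0.9756, +0.2196)
n_4 = (-0.4274, -0.9041)
n_5 = (+0.2122, -0.9772)
  (0,1): δ = 120.89°  ·
  (0,2): δ = 91.11°  ·
  (0,3): δ = 15.61°  ✓
  (0,4): δ = 61.78°  ·
  (0,5): δ = 99.33°  ·
  (1,2): δ = 150.23°  ·
  (1,3): δ = 74.72°  ·
  (1,4): δ = 2.66°  ✓
  (1,5): δ = 40.22°  ✓
  (2,3): δ = 104.49°  ·
  (2,4): δ = 27.11°  ✓
  (2,5): δ = 10.45°  ✓
  (3,4): δ = 102.62°  ·
  (3,5): δ = 65.06°  ·
  (4,5): δ = 142.44°  ·
antipodal pairs: 5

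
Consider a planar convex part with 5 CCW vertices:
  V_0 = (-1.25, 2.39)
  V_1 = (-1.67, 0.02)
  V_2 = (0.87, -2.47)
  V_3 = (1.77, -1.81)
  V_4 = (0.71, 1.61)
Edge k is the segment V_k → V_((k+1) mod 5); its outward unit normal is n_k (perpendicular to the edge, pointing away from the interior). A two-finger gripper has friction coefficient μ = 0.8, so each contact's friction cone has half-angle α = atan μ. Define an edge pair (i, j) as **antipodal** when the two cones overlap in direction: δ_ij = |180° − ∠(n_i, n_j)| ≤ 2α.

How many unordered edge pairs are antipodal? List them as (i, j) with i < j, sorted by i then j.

count = 5; pairs: (0,2), (0,3), (1,3), (1,4), (2,4)

α = atan 0.8 = 38.66°;  2α = 77.32°
n_0 = (-0.9847, +0.1745)
n_1 = (-0.7000, -0.7141)
n_2 = (+0.5914, -0.8064)
n_3 = (+0.9552, +0.2960)
n_4 = (+0.3698, +0.9291)
  (0,1): δ = 124.38°  ·
  (0,2): δ = 43.70°  ✓
  (0,3): δ = 27.27°  ✓
  (0,4): δ = 78.35°  ·
  (1,2): δ = 99.32°  ·
  (1,3): δ = 28.35°  ✓
  (1,4): δ = 22.73°  ✓
  (2,3): δ = 109.03°  ·
  (2,4): δ = 57.95°  ✓
  (3,4): δ = 128.92°  ·
antipodal pairs: 5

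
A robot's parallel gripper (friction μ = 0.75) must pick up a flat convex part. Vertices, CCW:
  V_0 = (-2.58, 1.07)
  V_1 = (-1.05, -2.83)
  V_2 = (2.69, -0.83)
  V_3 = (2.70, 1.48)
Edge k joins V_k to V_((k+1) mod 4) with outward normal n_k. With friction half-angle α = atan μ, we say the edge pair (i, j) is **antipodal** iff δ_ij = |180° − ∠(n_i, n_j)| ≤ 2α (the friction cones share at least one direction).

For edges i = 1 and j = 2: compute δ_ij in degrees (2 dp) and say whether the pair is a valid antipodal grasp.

δ = 118.38°, invalid

α = atan 0.75 = 36.87°;  2α = 73.74°
edge 1: e_1 = (+3.74, +2.00);  n_1 = (+0.4716, -0.8818)
edge 2: e_2 = (+0.01, +2.31);  n_2 = (+1.0000, -0.0043)
∠(n_1, n_2) = 61.62°
δ = |180° − 61.62°| = 118.38°
118.38° > 2α = 73.74°  →  invalid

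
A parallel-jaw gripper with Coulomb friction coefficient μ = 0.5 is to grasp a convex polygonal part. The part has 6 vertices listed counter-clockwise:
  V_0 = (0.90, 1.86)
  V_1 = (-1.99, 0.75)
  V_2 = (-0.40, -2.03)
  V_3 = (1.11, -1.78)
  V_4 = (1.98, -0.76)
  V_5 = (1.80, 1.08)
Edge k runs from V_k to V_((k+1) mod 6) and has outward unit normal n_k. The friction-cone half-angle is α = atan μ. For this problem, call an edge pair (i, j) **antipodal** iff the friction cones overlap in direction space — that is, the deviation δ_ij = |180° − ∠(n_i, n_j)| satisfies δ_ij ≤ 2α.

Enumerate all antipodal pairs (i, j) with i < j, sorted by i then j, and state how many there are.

α = atan 0.5 = 26.57°;  2α = 53.13°
n_0 = (-0.3585, +0.9335)
n_1 = (-0.8681, -0.4965)
n_2 = (+0.1633, -0.9866)
n_3 = (+0.7608, -0.6489)
n_4 = (+0.9952, +0.0974)
n_5 = (+0.6549, +0.7557)
  (0,1): δ = 81.24°  ·
  (0,2): δ = 11.61°  ✓
  (0,3): δ = 28.53°  ✓
  (0,4): δ = 74.58°  ·
  (0,5): δ = 118.07°  ·
  (1,2): δ = 110.37°  ·
  (1,3): δ = 70.23°  ·
  (1,4): δ = 24.18°  ✓
  (1,5): δ = 19.32°  ✓
  (2,3): δ = 139.86°  ·
  (2,4): δ = 93.81°  ·
  (2,5): δ = 50.32°  ✓
  (3,4): δ = 133.95°  ·
  (3,5): δ = 90.45°  ·
  (4,5): δ = 136.50°  ·
antipodal pairs: 5

count = 5; pairs: (0,2), (0,3), (1,4), (1,5), (2,5)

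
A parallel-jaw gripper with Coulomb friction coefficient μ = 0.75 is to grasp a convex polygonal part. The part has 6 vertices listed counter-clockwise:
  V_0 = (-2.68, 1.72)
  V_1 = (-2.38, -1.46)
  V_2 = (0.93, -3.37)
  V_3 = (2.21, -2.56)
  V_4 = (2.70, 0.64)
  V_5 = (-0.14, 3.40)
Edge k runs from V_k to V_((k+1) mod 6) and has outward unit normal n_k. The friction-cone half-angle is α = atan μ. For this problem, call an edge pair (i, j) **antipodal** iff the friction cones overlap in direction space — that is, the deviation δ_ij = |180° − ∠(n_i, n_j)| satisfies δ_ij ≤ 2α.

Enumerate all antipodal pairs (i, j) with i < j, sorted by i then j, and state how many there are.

α = atan 0.75 = 36.87°;  2α = 73.74°
n_0 = (-0.9956, -0.0939)
n_1 = (-0.4998, -0.8661)
n_2 = (+0.5347, -0.8450)
n_3 = (+0.9885, -0.1514)
n_4 = (+0.6969, +0.7171)
n_5 = (-0.5517, +0.8341)
  (0,1): δ = 125.38°  ·
  (0,2): δ = 63.06°  ✓
  (0,3): δ = 14.10°  ✓
  (0,4): δ = 40.43°  ✓
  (0,5): δ = 118.09°  ·
  (1,2): δ = 117.69°  ·
  (1,3): δ = 68.72°  ✓
  (1,4): δ = 14.19°  ✓
  (1,5): δ = 63.47°  ✓
  (2,3): δ = 131.03°  ·
  (2,4): δ = 76.51°  ·
  (2,5): δ = 1.16°  ✓
  (3,4): δ = 125.48°  ·
  (3,5): δ = 47.81°  ✓
  (4,5): δ = 102.34°  ·
antipodal pairs: 8

count = 8; pairs: (0,2), (0,3), (0,4), (1,3), (1,4), (1,5), (2,5), (3,5)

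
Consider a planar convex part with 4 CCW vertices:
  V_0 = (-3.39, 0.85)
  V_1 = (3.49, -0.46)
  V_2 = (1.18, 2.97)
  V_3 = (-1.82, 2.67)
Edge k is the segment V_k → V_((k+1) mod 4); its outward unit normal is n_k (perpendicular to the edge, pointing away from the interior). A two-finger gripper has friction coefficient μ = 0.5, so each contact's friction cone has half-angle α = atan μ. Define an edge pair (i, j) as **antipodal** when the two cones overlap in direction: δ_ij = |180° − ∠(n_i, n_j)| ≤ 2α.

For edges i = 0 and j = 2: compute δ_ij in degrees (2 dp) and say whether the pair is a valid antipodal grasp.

δ = 16.49°, valid

α = atan 0.5 = 26.57°;  2α = 53.13°
edge 0: e_0 = (+6.88, -1.31);  n_0 = (-0.1870, -0.9824)
edge 2: e_2 = (-3.00, -0.30);  n_2 = (-0.0995, +0.9950)
∠(n_0, n_2) = 163.51°
δ = |180° − 163.51°| = 16.49°
16.49° ≤ 2α = 53.13°  →  valid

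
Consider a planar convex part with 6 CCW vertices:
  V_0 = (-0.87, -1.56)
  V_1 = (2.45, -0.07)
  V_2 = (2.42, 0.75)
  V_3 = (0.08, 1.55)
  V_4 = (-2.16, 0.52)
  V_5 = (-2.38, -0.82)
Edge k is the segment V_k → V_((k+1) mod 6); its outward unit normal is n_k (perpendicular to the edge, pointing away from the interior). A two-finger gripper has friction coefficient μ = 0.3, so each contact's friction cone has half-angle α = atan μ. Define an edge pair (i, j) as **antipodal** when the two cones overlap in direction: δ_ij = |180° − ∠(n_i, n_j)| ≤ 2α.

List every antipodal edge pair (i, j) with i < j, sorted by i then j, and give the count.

α = atan 0.3 = 16.70°;  2α = 33.40°
n_0 = (+0.4095, -0.9123)
n_1 = (+0.9993, +0.0366)
n_2 = (+0.3235, +0.9462)
n_3 = (-0.4178, +0.9086)
n_4 = (-0.9868, +0.1620)
n_5 = (-0.4401, -0.8980)
  (0,1): δ = 112.08°  ·
  (0,2): δ = 43.04°  ·
  (0,3): δ = 0.52°  ✓
  (0,4): δ = 56.51°  ·
  (0,5): δ = 129.72°  ·
  (1,2): δ = 110.97°  ·
  (1,3): δ = 67.40°  ·
  (1,4): δ = 11.42°  ✓
  (1,5): δ = 61.80°  ·
  (2,3): δ = 136.43°  ·
  (2,4): δ = 80.45°  ·
  (2,5): δ = 7.23°  ✓
  (3,4): δ = 124.02°  ·
  (3,5): δ = 50.80°  ·
  (4,5): δ = 106.78°  ·
antipodal pairs: 3

count = 3; pairs: (0,3), (1,4), (2,5)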